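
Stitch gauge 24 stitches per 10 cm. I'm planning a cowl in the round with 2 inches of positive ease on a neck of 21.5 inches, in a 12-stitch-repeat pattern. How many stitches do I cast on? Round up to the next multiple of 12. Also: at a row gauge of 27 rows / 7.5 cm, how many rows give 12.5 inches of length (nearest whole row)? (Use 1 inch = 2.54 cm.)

Finished = 21.5 + 2 = 23.5 inches.
23.5 inches × 2.54 = 59.69 cm.
24/10 = 2.4 sts per cm; 59.69 × 2.4 = 143.26 sts.
Next multiple of 12 → 144.
12.5 inches = 31.75 cm; × 3.6 = 114.30 → 114 rows.

Cast on 144 stitches; work 114 rows.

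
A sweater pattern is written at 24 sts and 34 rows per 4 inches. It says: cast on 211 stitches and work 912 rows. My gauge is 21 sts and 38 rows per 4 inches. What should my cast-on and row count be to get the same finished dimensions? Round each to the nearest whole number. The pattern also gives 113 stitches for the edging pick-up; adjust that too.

Cast on 185 stitches; work 1019 rows; edging pick-up 99 stitches.

Stitches: 211 × 21/24 = 184.62 → 185.
Rows: 912 × 38/34 = 1019.29 → 1019.
edging pick-up: 113 × 21/24 = 98.88 → 99.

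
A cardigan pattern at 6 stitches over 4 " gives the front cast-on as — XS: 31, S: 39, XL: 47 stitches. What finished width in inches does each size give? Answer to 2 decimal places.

XS 20.67 inches; S 26.00 inches; XL 31.33 inches.

6/4 = 1.5 sts per in.
XS: 31 / 1.5 = 20.667 → 20.67 in.
S: 39 / 1.5 = 26.000 → 26.00 in.
XL: 47 / 1.5 = 31.333 → 31.33 in.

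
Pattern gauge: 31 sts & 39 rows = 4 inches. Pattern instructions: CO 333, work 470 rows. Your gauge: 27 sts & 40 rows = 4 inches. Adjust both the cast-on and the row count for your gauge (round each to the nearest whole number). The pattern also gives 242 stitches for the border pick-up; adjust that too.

Stitches: 333 × 27/31 = 290.03 → 290.
Rows: 470 × 40/39 = 482.05 → 482.
border pick-up: 242 × 27/31 = 210.77 → 211.

Cast on 290 stitches; work 482 rows; border pick-up 211 stitches.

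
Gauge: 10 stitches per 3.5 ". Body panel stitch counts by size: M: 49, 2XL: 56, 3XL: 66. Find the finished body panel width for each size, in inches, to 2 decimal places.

10/3.5 = 2.857 sts per in.
M: 49 / 2.857 = 17.150 → 17.15 in.
2XL: 56 / 2.857 = 19.600 → 19.60 in.
3XL: 66 / 2.857 = 23.100 → 23.10 in.

M 17.15 inches; 2XL 19.60 inches; 3XL 23.10 inches.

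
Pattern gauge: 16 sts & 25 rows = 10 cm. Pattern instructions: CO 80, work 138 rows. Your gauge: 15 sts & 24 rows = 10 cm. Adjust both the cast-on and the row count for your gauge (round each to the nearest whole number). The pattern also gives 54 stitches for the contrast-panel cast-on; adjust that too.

Cast on 75 stitches; work 132 rows; contrast-panel cast-on 51 stitches.

Stitches: 80 × 15/16 = 75.00 → 75.
Rows: 138 × 24/25 = 132.48 → 132.
contrast-panel cast-on: 54 × 15/16 = 50.62 → 51.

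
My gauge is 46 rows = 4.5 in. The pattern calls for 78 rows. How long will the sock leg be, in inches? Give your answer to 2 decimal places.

46 rows / 4.5 inch = 10.222 rows per inch.
78 / 10.222 = 7.630 inches.

7.63 inches.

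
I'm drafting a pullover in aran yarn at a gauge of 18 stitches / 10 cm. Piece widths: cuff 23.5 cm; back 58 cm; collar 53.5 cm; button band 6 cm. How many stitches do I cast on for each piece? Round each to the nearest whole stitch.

Rate = 18/10 = 1.8 sts per cm.
cuff: 23.5 × 1.8 = 42.30 → 42.
back: 58 × 1.8 = 104.40 → 104.
collar: 53.5 × 1.8 = 96.30 → 96.
button band: 6 × 1.8 = 10.80 → 11.

cuff 42; back 104; collar 96; button band 11.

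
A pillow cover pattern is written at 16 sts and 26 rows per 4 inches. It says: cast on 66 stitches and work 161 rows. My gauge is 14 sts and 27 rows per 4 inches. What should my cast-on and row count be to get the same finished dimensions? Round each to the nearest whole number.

Cast on 58 stitches; work 167 rows.

Stitches: 66 × 14/16 = 57.75 → 58.
Rows: 161 × 27/26 = 167.19 → 167.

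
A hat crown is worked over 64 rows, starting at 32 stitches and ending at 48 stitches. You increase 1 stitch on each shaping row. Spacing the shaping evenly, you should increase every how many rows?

Stitches to add: |48 − 32| = 16.
Shaping rows needed: 16 / 1 = 16.
64 rows / 16 = every 4 rows.

Increase every 4th row.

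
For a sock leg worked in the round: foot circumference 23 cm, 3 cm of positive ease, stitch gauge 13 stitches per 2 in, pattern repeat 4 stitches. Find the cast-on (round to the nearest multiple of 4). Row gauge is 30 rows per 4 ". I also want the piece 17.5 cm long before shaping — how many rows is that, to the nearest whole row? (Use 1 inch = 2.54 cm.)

Finished = 23 + 3 = 26 cm.
26 cm × 1/2.54 = 10.24 inches.
13/2 = 6.5 sts per in; 10.24 × 6.5 = 66.54 sts.
Nearest multiple of 4 → 68.
17.5 cm = 6.89 inches; × 7.5 = 51.67 → 52 rows.

Cast on 68 stitches; work 52 rows.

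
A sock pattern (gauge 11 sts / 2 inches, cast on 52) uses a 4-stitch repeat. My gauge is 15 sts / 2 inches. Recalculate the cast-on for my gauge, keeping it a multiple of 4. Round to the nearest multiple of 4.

52 × 15 / 11 = 70.91.
Nearest multiple of 4: 72.

CO 72 sts.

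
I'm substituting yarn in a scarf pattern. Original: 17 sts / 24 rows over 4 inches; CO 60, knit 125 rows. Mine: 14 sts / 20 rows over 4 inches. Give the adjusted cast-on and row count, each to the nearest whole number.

Cast on 49 stitches; work 104 rows.

Stitches: 60 × 14/17 = 49.41 → 49.
Rows: 125 × 20/24 = 104.17 → 104.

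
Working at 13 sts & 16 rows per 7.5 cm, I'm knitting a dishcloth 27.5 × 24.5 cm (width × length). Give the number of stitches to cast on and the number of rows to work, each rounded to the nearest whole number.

Cast on 48 stitches and work 52 rows.

Stitch gauge = 13/7.5 = 1.733 sts/cm; 27.5 × 1.733 = 47.67 → 48 sts.
Row gauge = 16/7.5 = 2.133 rows/cm; 24.5 × 2.133 = 52.27 → 52 rows.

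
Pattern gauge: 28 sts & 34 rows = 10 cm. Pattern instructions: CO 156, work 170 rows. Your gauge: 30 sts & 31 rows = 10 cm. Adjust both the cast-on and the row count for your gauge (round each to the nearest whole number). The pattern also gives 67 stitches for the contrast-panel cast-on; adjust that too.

Stitches: 156 × 30/28 = 167.14 → 167.
Rows: 170 × 31/34 = 155.00 → 155.
contrast-panel cast-on: 67 × 30/28 = 71.79 → 72.

Cast on 167 stitches; work 155 rows; contrast-panel cast-on 72 stitches.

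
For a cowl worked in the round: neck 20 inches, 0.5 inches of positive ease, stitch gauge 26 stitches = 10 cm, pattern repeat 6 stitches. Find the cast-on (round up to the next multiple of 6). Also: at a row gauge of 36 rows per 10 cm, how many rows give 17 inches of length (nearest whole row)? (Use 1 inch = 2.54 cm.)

Cast on 138 stitches; work 155 rows.

Finished = 20 + 0.5 = 20.5 inches.
20.5 inches × 2.54 = 52.07 cm.
26/10 = 2.6 sts per cm; 52.07 × 2.6 = 135.38 sts.
Next multiple of 6 → 138.
17 inches = 43.18 cm; × 3.6 = 155.45 → 155 rows.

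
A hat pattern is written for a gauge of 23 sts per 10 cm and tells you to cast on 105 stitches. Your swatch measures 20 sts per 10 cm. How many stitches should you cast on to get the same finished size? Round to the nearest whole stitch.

Cast on 91 stitches.

Scale factor = 20 / 23 = 0.870.
105 × 20 / 23 = 91.30 sts.
→ 91 sts.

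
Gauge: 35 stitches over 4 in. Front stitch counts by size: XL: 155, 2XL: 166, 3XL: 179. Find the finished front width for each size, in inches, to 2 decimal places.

XL 17.71 inches; 2XL 18.97 inches; 3XL 20.46 inches.

35/4 = 8.75 sts per in.
XL: 155 / 8.75 = 17.714 → 17.71 in.
2XL: 166 / 8.75 = 18.971 → 18.97 in.
3XL: 179 / 8.75 = 20.457 → 20.46 in.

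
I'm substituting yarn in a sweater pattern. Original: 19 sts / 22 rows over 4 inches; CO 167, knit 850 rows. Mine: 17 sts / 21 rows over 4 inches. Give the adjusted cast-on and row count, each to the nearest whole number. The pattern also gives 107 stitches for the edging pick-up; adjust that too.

Cast on 149 stitches; work 811 rows; edging pick-up 96 stitches.

Stitches: 167 × 17/19 = 149.42 → 149.
Rows: 850 × 21/22 = 811.36 → 811.
edging pick-up: 107 × 17/19 = 95.74 → 96.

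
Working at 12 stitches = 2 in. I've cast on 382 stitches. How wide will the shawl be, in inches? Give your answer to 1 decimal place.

12 stitches / 2 inch = 6 stitches per inch.
382 / 6 = 63.67 inches.

63.7 inches.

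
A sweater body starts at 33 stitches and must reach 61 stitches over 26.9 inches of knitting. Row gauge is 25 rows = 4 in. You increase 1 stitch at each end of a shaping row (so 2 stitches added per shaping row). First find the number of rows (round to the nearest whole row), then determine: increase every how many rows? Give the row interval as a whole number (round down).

Increase every 12th row.

Rows = 26.9 × 6.25 = 168.1 → 168 rows.
Stitches to add: 28 → 14 shaping rows (at 2 st each).
168 / 14 = 12.00 → every 12 rows.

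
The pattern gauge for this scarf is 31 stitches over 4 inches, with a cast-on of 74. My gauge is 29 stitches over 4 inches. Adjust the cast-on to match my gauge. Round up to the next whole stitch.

Scale factor = 29 / 31 = 0.935.
74 × 29 / 31 = 69.23 sts.
→ 70 sts.

Cast on 70 stitches.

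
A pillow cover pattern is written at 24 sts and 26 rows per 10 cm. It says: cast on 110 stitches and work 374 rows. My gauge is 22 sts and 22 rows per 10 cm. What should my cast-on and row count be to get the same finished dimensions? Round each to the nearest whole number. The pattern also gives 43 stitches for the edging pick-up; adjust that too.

Stitches: 110 × 22/24 = 100.83 → 101.
Rows: 374 × 22/26 = 316.46 → 316.
edging pick-up: 43 × 22/24 = 39.42 → 39.

Cast on 101 stitches; work 316 rows; edging pick-up 39 stitches.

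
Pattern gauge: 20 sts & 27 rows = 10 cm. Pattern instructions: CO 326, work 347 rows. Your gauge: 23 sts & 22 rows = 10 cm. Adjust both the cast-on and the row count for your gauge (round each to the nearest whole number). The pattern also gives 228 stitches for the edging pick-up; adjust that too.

Stitches: 326 × 23/20 = 374.90 → 375.
Rows: 347 × 22/27 = 282.74 → 283.
edging pick-up: 228 × 23/20 = 262.20 → 262.

Cast on 375 stitches; work 283 rows; edging pick-up 262 stitches.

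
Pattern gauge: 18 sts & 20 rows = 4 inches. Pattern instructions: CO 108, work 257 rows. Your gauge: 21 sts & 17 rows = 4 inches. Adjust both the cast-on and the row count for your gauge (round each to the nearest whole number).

Stitches: 108 × 21/18 = 126.00 → 126.
Rows: 257 × 17/20 = 218.45 → 218.

Cast on 126 stitches; work 218 rows.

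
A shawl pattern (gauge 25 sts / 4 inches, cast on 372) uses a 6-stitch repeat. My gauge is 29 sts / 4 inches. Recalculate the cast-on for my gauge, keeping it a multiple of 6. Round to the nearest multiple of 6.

372 × 29 / 25 = 431.52.
Nearest multiple of 6: 432.

432 stitches.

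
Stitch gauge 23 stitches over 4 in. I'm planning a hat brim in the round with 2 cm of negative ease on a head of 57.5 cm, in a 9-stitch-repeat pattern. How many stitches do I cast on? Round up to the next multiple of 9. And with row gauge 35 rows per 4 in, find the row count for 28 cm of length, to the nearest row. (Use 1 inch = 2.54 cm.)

Finished = 57.5 − 2 = 55.5 cm.
55.5 cm × 1/2.54 = 21.85 inches.
23/4 = 5.75 sts per in; 21.85 × 5.75 = 125.64 sts.
Next multiple of 9 → 126.
28 cm = 11.02 inches; × 8.75 = 96.46 → 96 rows.

Cast on 126 stitches; work 96 rows.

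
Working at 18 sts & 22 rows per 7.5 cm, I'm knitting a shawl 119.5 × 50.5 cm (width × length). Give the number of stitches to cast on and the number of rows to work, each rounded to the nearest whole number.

Stitch gauge = 18/7.5 = 2.4 sts/cm; 119.5 × 2.4 = 286.80 → 287 sts.
Row gauge = 22/7.5 = 2.933 rows/cm; 50.5 × 2.933 = 148.13 → 148 rows.

Cast on 287 stitches and work 148 rows.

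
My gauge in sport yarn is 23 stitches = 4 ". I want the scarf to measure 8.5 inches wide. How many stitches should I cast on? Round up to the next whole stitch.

23 stitches / 4 in = 5.75 stitches per inch.
8.5 × 5.75 = 48.88 stitches.
Round up → 49.

CO 49 sts.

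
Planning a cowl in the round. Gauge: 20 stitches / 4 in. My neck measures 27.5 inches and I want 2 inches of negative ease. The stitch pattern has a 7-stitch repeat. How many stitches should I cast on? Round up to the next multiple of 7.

Finished = 27.5 − 2 = 25.5 inches.
20 / 4 = 5 sts/in.
25.5 × 5 = 127.50 sts.
Next multiple of 7: 133.

Cast on 133 stitches.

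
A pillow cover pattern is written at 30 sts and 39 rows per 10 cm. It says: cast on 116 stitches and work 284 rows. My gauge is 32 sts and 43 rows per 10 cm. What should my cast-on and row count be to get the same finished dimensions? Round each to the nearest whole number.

Cast on 124 stitches; work 313 rows.

Stitches: 116 × 32/30 = 123.73 → 124.
Rows: 284 × 43/39 = 313.13 → 313.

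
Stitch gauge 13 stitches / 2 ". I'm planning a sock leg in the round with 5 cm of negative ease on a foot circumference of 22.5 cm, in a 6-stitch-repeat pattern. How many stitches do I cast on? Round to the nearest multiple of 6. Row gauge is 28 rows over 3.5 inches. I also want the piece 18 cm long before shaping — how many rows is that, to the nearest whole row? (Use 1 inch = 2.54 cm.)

Cast on 42 stitches; work 57 rows.

Finished = 22.5 − 5 = 17.5 cm.
17.5 cm × 1/2.54 = 6.89 inches.
13/2 = 6.5 sts per in; 6.89 × 6.5 = 44.78 sts.
Nearest multiple of 6 → 42.
18 cm = 7.09 inches; × 8 = 56.69 → 57 rows.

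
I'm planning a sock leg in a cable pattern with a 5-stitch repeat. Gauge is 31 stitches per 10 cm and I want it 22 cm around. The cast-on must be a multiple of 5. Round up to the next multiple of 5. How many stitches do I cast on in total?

31 / 10 = 3.1 sts per cm.
22 × 3.1 = 68.20 sts.
Next multiple of 5: 70.

CO 70 sts.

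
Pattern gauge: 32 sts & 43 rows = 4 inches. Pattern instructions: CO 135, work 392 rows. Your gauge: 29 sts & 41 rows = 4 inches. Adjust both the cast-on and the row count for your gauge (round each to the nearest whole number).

Cast on 122 stitches; work 374 rows.

Stitches: 135 × 29/32 = 122.34 → 122.
Rows: 392 × 41/43 = 373.77 → 374.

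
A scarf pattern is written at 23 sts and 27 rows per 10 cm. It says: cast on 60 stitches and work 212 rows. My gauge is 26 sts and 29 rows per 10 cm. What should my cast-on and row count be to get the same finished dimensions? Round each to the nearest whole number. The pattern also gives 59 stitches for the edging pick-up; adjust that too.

Stitches: 60 × 26/23 = 67.83 → 68.
Rows: 212 × 29/27 = 227.70 → 228.
edging pick-up: 59 × 26/23 = 66.70 → 67.

Cast on 68 stitches; work 228 rows; edging pick-up 67 stitches.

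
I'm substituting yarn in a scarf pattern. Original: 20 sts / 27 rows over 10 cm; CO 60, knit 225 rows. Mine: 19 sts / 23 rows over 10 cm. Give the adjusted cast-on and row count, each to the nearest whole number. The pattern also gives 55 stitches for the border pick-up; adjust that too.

Cast on 57 stitches; work 192 rows; border pick-up 52 stitches.

Stitches: 60 × 19/20 = 57.00 → 57.
Rows: 225 × 23/27 = 191.67 → 192.
border pick-up: 55 × 19/20 = 52.25 → 52.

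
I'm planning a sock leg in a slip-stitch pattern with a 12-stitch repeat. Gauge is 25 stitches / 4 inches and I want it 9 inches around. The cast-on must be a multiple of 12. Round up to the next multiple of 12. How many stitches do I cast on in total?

25 / 4 = 6.25 sts per inch.
9 × 6.25 = 56.25 sts.
Next multiple of 12: 60.

Cast on 60 stitches.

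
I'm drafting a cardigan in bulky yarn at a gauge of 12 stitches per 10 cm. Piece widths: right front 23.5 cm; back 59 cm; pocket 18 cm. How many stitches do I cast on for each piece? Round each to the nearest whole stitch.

right front 28; back 71; pocket 22.

Rate = 12/10 = 1.2 sts per cm.
right front: 23.5 × 1.2 = 28.20 → 28.
back: 59 × 1.2 = 70.80 → 71.
pocket: 18 × 1.2 = 21.60 → 22.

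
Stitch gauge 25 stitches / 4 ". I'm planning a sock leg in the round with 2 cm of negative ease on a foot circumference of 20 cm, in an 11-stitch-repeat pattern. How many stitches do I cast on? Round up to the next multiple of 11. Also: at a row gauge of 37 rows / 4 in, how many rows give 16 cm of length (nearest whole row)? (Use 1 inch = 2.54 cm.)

Cast on 55 stitches; work 58 rows.

Finished = 20 − 2 = 18 cm.
18 cm × 1/2.54 = 7.09 inches.
25/4 = 6.25 sts per in; 7.09 × 6.25 = 44.29 sts.
Next multiple of 11 → 55.
16 cm = 6.30 inches; × 9.25 = 58.27 → 58 rows.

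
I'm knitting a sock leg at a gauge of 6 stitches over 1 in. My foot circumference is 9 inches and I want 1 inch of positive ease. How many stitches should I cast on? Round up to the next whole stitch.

Finished = 9 + 1 = 10 in.
6 / 1 = 6 sts per inch.
10.00 × 6 = 60.00 sts.

Cast on 60 stitches.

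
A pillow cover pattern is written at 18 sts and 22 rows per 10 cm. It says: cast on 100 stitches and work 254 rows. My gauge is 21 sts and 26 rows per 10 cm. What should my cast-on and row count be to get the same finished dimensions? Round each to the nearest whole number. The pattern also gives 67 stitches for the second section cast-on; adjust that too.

Cast on 117 stitches; work 300 rows; second section cast-on 78 stitches.

Stitches: 100 × 21/18 = 116.67 → 117.
Rows: 254 × 26/22 = 300.18 → 300.
second section cast-on: 67 × 21/18 = 78.17 → 78.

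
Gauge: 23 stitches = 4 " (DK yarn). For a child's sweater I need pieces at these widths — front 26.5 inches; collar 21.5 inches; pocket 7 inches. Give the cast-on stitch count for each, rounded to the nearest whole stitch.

front 152; collar 124; pocket 40.

Rate = 23/4 = 5.75 sts per in.
front: 26.5 × 5.75 = 152.38 → 152.
collar: 21.5 × 5.75 = 123.62 → 124.
pocket: 7 × 5.75 = 40.25 → 40.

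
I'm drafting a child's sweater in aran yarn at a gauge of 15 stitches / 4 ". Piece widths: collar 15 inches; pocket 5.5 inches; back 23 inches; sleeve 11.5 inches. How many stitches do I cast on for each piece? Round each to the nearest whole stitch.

collar 56; pocket 21; back 86; sleeve 43.

Rate = 15/4 = 3.75 sts per in.
collar: 15 × 3.75 = 56.25 → 56.
pocket: 5.5 × 3.75 = 20.62 → 21.
back: 23 × 3.75 = 86.25 → 86.
sleeve: 11.5 × 3.75 = 43.12 → 43.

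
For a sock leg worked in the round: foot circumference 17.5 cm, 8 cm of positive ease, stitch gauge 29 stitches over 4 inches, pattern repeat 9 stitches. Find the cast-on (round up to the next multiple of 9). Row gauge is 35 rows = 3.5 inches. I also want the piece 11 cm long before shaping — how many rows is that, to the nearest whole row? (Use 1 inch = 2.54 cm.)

Cast on 81 stitches; work 43 rows.

Finished = 17.5 + 8 = 25.5 cm.
25.5 cm × 1/2.54 = 10.04 inches.
29/4 = 7.25 sts per in; 10.04 × 7.25 = 72.79 sts.
Next multiple of 9 → 81.
11 cm = 4.33 inches; × 10 = 43.31 → 43 rows.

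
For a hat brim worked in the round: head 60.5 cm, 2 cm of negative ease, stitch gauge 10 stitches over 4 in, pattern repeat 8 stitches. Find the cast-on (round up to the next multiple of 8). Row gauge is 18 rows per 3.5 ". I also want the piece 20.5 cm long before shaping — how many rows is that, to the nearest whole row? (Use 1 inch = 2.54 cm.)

Cast on 64 stitches; work 42 rows.

Finished = 60.5 − 2 = 58.5 cm.
58.5 cm × 1/2.54 = 23.03 inches.
10/4 = 2.5 sts per in; 23.03 × 2.5 = 57.58 sts.
Next multiple of 8 → 64.
20.5 cm = 8.07 inches; × 5.143 = 41.51 → 42 rows.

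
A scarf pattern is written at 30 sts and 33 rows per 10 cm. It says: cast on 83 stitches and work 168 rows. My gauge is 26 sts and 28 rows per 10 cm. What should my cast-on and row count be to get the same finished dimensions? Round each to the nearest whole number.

Stitches: 83 × 26/30 = 71.93 → 72.
Rows: 168 × 28/33 = 142.55 → 143.

Cast on 72 stitches; work 143 rows.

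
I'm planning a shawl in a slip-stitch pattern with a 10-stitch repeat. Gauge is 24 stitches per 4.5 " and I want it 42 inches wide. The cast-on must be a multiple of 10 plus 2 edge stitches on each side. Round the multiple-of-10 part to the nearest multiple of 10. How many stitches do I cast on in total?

CO 224 sts.

24 / 4.5 = 5.333 sts per inch.
42 × 5.333 = 224.00 sts.
Less 4 edge sts → 220.00 for the repeat.
Nearest multiple of 10: 220.
Add back 4 edge sts → 224.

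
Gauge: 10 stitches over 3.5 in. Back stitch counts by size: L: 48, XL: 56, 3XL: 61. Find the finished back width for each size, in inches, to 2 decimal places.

10/3.5 = 2.857 sts per in.
L: 48 / 2.857 = 16.800 → 16.80 in.
XL: 56 / 2.857 = 19.600 → 19.60 in.
3XL: 61 / 2.857 = 21.350 → 21.35 in.

L 16.80 inches; XL 19.60 inches; 3XL 21.35 inches.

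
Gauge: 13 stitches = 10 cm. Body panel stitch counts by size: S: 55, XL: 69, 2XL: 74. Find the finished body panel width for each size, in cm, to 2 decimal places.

13/10 = 1.3 sts per cm.
S: 55 / 1.3 = 42.308 → 42.31 cm.
XL: 69 / 1.3 = 53.077 → 53.08 cm.
2XL: 74 / 1.3 = 56.923 → 56.92 cm.

S 42.31 cm; XL 53.08 cm; 2XL 56.92 cm.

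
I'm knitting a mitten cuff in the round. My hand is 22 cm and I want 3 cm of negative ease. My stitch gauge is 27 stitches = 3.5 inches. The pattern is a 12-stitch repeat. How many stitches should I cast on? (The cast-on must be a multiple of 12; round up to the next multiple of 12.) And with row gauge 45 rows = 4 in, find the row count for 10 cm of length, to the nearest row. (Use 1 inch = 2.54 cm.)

Cast on 60 stitches; work 44 rows.

Finished = 22 − 3 = 19 cm.
19 cm × 1/2.54 = 7.48 inches.
27/3.5 = 7.714 sts per in; 7.48 × 7.714 = 57.71 sts.
Next multiple of 12 → 60.
10 cm = 3.94 inches; × 11.25 = 44.29 → 44 rows.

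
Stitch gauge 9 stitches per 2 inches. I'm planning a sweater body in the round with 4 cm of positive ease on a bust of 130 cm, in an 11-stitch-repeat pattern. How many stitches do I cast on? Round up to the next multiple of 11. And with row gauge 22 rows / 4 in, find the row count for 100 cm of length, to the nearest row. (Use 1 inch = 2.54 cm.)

Finished = 130 + 4 = 134 cm.
134 cm × 1/2.54 = 52.76 inches.
9/2 = 4.5 sts per in; 52.76 × 4.5 = 237.40 sts.
Next multiple of 11 → 242.
100 cm = 39.37 inches; × 5.5 = 216.54 → 217 rows.

Cast on 242 stitches; work 217 rows.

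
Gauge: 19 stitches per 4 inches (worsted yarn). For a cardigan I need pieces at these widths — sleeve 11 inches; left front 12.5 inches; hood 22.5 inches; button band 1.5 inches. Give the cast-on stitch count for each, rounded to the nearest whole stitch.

sleeve 52; left front 59; hood 107; button band 7.

Rate = 19/4 = 4.75 sts per in.
sleeve: 11 × 4.75 = 52.25 → 52.
left front: 12.5 × 4.75 = 59.38 → 59.
hood: 22.5 × 4.75 = 106.88 → 107.
button band: 1.5 × 4.75 = 7.12 → 7.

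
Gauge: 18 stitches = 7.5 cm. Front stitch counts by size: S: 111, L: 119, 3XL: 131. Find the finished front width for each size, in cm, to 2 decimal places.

S 46.25 cm; L 49.58 cm; 3XL 54.58 cm.

18/7.5 = 2.4 sts per cm.
S: 111 / 2.4 = 46.250 → 46.25 cm.
L: 119 / 2.4 = 49.583 → 49.58 cm.
3XL: 131 / 2.4 = 54.583 → 54.58 cm.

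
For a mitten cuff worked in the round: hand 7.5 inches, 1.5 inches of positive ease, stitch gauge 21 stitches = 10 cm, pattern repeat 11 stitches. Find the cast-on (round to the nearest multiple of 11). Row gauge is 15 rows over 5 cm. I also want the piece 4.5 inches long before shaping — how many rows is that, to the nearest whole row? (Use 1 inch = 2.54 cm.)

Finished = 7.5 + 1.5 = 9 inches.
9 inches × 2.54 = 22.86 cm.
21/10 = 2.1 sts per cm; 22.86 × 2.1 = 48.01 sts.
Nearest multiple of 11 → 44.
4.5 inches = 11.43 cm; × 3 = 34.29 → 34 rows.

Cast on 44 stitches; work 34 rows.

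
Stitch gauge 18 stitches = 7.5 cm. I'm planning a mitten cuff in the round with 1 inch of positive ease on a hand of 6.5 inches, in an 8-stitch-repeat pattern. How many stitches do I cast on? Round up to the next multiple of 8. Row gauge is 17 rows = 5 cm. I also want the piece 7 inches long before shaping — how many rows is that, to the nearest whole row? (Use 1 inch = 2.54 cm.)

Finished = 6.5 + 1 = 7.5 inches.
7.5 inches × 2.54 = 19.05 cm.
18/7.5 = 2.4 sts per cm; 19.05 × 2.4 = 45.72 sts.
Next multiple of 8 → 48.
7 inches = 17.78 cm; × 3.4 = 60.45 → 60 rows.

Cast on 48 stitches; work 60 rows.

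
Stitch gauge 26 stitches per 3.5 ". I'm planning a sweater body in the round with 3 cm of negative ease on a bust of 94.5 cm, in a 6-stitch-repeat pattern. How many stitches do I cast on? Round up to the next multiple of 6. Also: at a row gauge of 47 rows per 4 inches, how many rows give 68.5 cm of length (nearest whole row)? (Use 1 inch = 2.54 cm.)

Cast on 270 stitches; work 317 rows.

Finished = 94.5 − 3 = 91.5 cm.
91.5 cm × 1/2.54 = 36.02 inches.
26/3.5 = 7.429 sts per in; 36.02 × 7.429 = 267.60 sts.
Next multiple of 6 → 270.
68.5 cm = 26.97 inches; × 11.75 = 316.88 → 317 rows.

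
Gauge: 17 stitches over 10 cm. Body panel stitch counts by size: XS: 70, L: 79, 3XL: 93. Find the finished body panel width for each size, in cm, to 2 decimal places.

17/10 = 1.7 sts per cm.
XS: 70 / 1.7 = 41.176 → 41.18 cm.
L: 79 / 1.7 = 46.471 → 46.47 cm.
3XL: 93 / 1.7 = 54.706 → 54.71 cm.

XS 41.18 cm; L 46.47 cm; 3XL 54.71 cm.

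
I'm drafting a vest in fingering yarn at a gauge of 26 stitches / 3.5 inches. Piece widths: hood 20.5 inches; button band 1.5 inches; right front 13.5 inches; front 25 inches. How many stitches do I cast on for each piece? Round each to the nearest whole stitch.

hood 152; button band 11; right front 100; front 186.

Rate = 26/3.5 = 7.429 sts per in.
hood: 20.5 × 7.429 = 152.29 → 152.
button band: 1.5 × 7.429 = 11.14 → 11.
right front: 13.5 × 7.429 = 100.29 → 100.
front: 25 × 7.429 = 185.71 → 186.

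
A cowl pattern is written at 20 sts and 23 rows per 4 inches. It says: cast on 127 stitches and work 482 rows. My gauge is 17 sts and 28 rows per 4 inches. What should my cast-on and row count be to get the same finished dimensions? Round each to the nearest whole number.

Cast on 108 stitches; work 587 rows.

Stitches: 127 × 17/20 = 107.95 → 108.
Rows: 482 × 28/23 = 586.78 → 587.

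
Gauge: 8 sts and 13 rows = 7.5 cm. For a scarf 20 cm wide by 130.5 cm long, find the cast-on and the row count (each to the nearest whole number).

Stitch gauge = 8/7.5 = 1.067 sts/cm; 20 × 1.067 = 21.33 → 21 sts.
Row gauge = 13/7.5 = 1.733 rows/cm; 130.5 × 1.733 = 226.20 → 226 rows.

Cast on 21 stitches and work 226 rows.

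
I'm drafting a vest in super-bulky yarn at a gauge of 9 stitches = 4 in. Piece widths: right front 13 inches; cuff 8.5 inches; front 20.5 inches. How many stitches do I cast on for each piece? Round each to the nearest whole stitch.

right front 29; cuff 19; front 46.

Rate = 9/4 = 2.25 sts per in.
right front: 13 × 2.25 = 29.25 → 29.
cuff: 8.5 × 2.25 = 19.12 → 19.
front: 20.5 × 2.25 = 46.12 → 46.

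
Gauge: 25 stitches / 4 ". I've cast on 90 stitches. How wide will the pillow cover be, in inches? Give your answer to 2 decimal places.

25 stitches / 4 inch = 6.25 stitches per inch.
90 / 6.25 = 14.400 inches.

14.40 inches.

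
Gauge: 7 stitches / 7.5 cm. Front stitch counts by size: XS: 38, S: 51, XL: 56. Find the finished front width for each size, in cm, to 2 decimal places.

7/7.5 = 0.933 sts per cm.
XS: 38 / 0.933 = 40.714 → 40.71 cm.
S: 51 / 0.933 = 54.643 → 54.64 cm.
XL: 56 / 0.933 = 60.000 → 60.00 cm.

XS 40.71 cm; S 54.64 cm; XL 60.00 cm.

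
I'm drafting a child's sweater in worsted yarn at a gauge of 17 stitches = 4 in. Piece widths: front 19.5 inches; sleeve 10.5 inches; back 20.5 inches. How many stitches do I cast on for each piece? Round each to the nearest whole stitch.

front 83; sleeve 45; back 87.

Rate = 17/4 = 4.25 sts per in.
front: 19.5 × 4.25 = 82.88 → 83.
sleeve: 10.5 × 4.25 = 44.62 → 45.
back: 20.5 × 4.25 = 87.12 → 87.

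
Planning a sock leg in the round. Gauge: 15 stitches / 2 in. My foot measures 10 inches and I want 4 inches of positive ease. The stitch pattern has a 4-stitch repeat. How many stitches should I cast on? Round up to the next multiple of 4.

Cast on 108 stitches.

Finished = 10 + 4 = 14 inches.
15 / 2 = 7.5 sts/in.
14 × 7.5 = 105.00 sts.
Next multiple of 4: 108.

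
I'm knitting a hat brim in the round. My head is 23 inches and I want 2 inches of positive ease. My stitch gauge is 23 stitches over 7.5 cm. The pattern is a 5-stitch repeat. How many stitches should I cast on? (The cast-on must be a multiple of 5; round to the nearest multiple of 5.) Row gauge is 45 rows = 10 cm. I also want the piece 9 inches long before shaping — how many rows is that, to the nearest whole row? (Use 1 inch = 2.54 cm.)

Cast on 195 stitches; work 103 rows.

Finished = 23 + 2 = 25 inches.
25 inches × 2.54 = 63.50 cm.
23/7.5 = 3.067 sts per cm; 63.50 × 3.067 = 194.73 sts.
Nearest multiple of 5 → 195.
9 inches = 22.86 cm; × 4.5 = 102.87 → 103 rows.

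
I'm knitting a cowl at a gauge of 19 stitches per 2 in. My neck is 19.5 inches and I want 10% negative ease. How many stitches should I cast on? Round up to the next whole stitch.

CO 167 sts.

Finished = 19.5 × 0.90 = 17.55 in.
19 / 2 = 9.5 sts per inch.
17.55 × 9.5 = 166.72 sts.
→ 167 sts.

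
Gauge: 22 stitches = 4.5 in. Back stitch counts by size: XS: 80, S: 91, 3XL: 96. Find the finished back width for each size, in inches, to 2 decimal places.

22/4.5 = 4.889 sts per in.
XS: 80 / 4.889 = 16.364 → 16.36 in.
S: 91 / 4.889 = 18.614 → 18.61 in.
3XL: 96 / 4.889 = 19.636 → 19.64 in.

XS 16.36 inches; S 18.61 inches; 3XL 19.64 inches.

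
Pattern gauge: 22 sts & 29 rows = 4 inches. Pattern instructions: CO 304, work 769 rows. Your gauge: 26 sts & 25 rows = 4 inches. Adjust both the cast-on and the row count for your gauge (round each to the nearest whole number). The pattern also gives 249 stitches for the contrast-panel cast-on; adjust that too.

Stitches: 304 × 26/22 = 359.27 → 359.
Rows: 769 × 25/29 = 662.93 → 663.
contrast-panel cast-on: 249 × 26/22 = 294.27 → 294.

Cast on 359 stitches; work 663 rows; contrast-panel cast-on 294 stitches.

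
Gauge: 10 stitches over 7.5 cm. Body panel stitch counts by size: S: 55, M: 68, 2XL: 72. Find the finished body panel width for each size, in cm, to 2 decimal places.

S 41.25 cm; M 51.00 cm; 2XL 54.00 cm.

10/7.5 = 1.333 sts per cm.
S: 55 / 1.333 = 41.250 → 41.25 cm.
M: 68 / 1.333 = 51.000 → 51.00 cm.
2XL: 72 / 1.333 = 54.000 → 54.00 cm.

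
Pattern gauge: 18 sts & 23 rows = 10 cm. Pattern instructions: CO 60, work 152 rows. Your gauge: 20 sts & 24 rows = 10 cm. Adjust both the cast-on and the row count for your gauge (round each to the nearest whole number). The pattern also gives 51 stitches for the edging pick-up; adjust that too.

Cast on 67 stitches; work 159 rows; edging pick-up 57 stitches.

Stitches: 60 × 20/18 = 66.67 → 67.
Rows: 152 × 24/23 = 158.61 → 159.
edging pick-up: 51 × 20/18 = 56.67 → 57.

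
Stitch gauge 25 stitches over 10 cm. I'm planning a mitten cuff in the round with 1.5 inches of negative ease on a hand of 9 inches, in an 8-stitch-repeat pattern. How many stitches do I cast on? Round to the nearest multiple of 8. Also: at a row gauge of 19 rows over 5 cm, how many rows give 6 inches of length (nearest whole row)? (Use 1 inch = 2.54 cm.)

Finished = 9 − 1.5 = 7.5 inches.
7.5 inches × 2.54 = 19.05 cm.
25/10 = 2.5 sts per cm; 19.05 × 2.5 = 47.62 sts.
Nearest multiple of 8 → 48.
6 inches = 15.24 cm; × 3.8 = 57.91 → 58 rows.

Cast on 48 stitches; work 58 rows.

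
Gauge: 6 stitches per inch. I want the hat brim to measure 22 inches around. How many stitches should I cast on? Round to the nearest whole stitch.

Cast on 132 stitches.

6 stitches / 1 in = 6 stitches per inch.
22 × 6 = 132.00 stitches.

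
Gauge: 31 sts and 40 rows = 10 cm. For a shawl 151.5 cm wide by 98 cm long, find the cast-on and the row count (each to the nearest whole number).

Stitch gauge = 31/10 = 3.1 sts/cm; 151.5 × 3.1 = 469.65 → 470 sts.
Row gauge = 40/10 = 4 rows/cm; 98 × 4 = 392.00 → 392 rows.

Cast on 470 stitches and work 392 rows.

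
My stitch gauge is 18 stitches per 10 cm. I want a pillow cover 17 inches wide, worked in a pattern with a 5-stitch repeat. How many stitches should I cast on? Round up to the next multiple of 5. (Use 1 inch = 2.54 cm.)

80 stitches.

17 in = 17 × 2.54 = 43.18 cm.
18 / 10 = 1.8 sts/cm.
43.18 × 1.8 = 77.72 sts.
→ 80.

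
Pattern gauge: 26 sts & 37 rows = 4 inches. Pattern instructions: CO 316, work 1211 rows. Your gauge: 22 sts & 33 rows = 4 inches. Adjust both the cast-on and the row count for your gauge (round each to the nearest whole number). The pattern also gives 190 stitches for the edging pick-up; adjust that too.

Cast on 267 stitches; work 1080 rows; edging pick-up 161 stitches.

Stitches: 316 × 22/26 = 267.38 → 267.
Rows: 1211 × 33/37 = 1080.08 → 1080.
edging pick-up: 190 × 22/26 = 160.77 → 161.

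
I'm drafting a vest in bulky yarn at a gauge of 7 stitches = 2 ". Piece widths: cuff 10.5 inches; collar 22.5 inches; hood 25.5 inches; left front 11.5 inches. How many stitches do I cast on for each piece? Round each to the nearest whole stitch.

Rate = 7/2 = 3.5 sts per in.
cuff: 10.5 × 3.5 = 36.75 → 37.
collar: 22.5 × 3.5 = 78.75 → 79.
hood: 25.5 × 3.5 = 89.25 → 89.
left front: 11.5 × 3.5 = 40.25 → 40.

cuff 37; collar 79; hood 89; left front 40.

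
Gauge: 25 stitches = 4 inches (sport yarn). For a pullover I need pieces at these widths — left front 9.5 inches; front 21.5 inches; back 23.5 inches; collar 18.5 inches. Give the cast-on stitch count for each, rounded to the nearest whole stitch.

Rate = 25/4 = 6.25 sts per in.
left front: 9.5 × 6.25 = 59.38 → 59.
front: 21.5 × 6.25 = 134.38 → 134.
back: 23.5 × 6.25 = 146.88 → 147.
collar: 18.5 × 6.25 = 115.62 → 116.

left front 59; front 134; back 147; collar 116.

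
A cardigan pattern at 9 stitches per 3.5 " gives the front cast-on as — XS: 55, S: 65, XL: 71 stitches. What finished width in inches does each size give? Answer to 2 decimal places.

XS 21.39 inches; S 25.28 inches; XL 27.61 inches.

9/3.5 = 2.571 sts per in.
XS: 55 / 2.571 = 21.389 → 21.39 in.
S: 65 / 2.571 = 25.278 → 25.28 in.
XL: 71 / 2.571 = 27.611 → 27.61 in.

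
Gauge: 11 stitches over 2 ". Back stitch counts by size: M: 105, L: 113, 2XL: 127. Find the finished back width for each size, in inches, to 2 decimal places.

11/2 = 5.5 sts per in.
M: 105 / 5.5 = 19.091 → 19.09 in.
L: 113 / 5.5 = 20.545 → 20.55 in.
2XL: 127 / 5.5 = 23.091 → 23.09 in.

M 19.09 inches; L 20.55 inches; 2XL 23.09 inches.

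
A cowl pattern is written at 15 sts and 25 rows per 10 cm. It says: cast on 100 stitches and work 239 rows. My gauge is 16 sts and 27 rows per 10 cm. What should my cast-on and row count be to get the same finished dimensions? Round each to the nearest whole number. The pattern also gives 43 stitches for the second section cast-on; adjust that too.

Cast on 107 stitches; work 258 rows; second section cast-on 46 stitches.

Stitches: 100 × 16/15 = 106.67 → 107.
Rows: 239 × 27/25 = 258.12 → 258.
second section cast-on: 43 × 16/15 = 45.87 → 46.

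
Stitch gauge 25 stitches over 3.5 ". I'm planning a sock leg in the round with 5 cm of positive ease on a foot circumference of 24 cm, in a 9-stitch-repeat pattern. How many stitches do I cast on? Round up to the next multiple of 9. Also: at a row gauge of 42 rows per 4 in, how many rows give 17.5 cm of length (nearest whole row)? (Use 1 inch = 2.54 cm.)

Cast on 90 stitches; work 72 rows.

Finished = 24 + 5 = 29 cm.
29 cm × 1/2.54 = 11.42 inches.
25/3.5 = 7.143 sts per in; 11.42 × 7.143 = 81.55 sts.
Next multiple of 9 → 90.
17.5 cm = 6.89 inches; × 10.5 = 72.34 → 72 rows.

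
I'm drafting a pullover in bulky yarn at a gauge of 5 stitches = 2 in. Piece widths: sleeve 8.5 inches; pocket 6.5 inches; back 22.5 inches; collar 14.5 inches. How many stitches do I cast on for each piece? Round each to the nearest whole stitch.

sleeve 21; pocket 16; back 56; collar 36.

Rate = 5/2 = 2.5 sts per in.
sleeve: 8.5 × 2.5 = 21.25 → 21.
pocket: 6.5 × 2.5 = 16.25 → 16.
back: 22.5 × 2.5 = 56.25 → 56.
collar: 14.5 × 2.5 = 36.25 → 36.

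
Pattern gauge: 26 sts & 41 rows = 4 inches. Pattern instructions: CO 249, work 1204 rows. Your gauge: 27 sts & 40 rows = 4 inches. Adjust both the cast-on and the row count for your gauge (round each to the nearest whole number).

Cast on 259 stitches; work 1175 rows.

Stitches: 249 × 27/26 = 258.58 → 259.
Rows: 1204 × 40/41 = 1174.63 → 1175.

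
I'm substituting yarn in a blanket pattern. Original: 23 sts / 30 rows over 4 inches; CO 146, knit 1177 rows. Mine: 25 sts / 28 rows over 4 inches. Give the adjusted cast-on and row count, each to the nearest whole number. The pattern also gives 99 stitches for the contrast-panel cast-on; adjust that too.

Stitches: 146 × 25/23 = 158.70 → 159.
Rows: 1177 × 28/30 = 1098.53 → 1099.
contrast-panel cast-on: 99 × 25/23 = 107.61 → 108.

Cast on 159 stitches; work 1099 rows; contrast-panel cast-on 108 stitches.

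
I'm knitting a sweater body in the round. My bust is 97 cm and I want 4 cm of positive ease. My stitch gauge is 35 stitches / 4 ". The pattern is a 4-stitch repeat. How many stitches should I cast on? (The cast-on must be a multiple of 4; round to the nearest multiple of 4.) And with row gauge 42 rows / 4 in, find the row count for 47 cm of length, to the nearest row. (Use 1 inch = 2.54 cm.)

Cast on 348 stitches; work 194 rows.

Finished = 97 + 4 = 101 cm.
101 cm × 1/2.54 = 39.76 inches.
35/4 = 8.75 sts per in; 39.76 × 8.75 = 347.93 sts.
Nearest multiple of 4 → 348.
47 cm = 18.50 inches; × 10.5 = 194.29 → 194 rows.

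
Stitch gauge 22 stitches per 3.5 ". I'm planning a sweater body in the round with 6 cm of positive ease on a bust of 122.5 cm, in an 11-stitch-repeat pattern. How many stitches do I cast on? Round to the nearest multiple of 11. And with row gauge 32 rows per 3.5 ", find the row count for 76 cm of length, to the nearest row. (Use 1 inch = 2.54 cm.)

Finished = 122.5 + 6 = 128.5 cm.
128.5 cm × 1/2.54 = 50.59 inches.
22/3.5 = 6.286 sts per in; 50.59 × 6.286 = 318.00 sts.
Nearest multiple of 11 → 319.
76 cm = 29.92 inches; × 9.143 = 273.57 → 274 rows.

Cast on 319 stitches; work 274 rows.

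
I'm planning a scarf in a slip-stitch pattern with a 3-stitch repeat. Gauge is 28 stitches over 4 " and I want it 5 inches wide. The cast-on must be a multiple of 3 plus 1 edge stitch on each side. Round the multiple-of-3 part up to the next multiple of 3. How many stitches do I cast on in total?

35 stitches.

28 / 4 = 7 sts per inch.
5 × 7 = 35.00 sts.
Less 2 edge sts → 33.00 for the repeat.
Next multiple of 3: 33.
Add back 2 edge sts → 35.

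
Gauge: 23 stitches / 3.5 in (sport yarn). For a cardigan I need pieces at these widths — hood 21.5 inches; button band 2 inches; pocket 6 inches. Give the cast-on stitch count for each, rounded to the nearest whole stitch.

hood 141; button band 13; pocket 39.

Rate = 23/3.5 = 6.571 sts per in.
hood: 21.5 × 6.571 = 141.29 → 141.
button band: 2 × 6.571 = 13.14 → 13.
pocket: 6 × 6.571 = 39.43 → 39.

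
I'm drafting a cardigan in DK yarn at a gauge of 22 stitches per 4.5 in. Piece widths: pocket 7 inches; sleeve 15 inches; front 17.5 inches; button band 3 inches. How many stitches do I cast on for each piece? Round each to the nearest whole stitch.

pocket 34; sleeve 73; front 86; button band 15.

Rate = 22/4.5 = 4.889 sts per in.
pocket: 7 × 4.889 = 34.22 → 34.
sleeve: 15 × 4.889 = 73.33 → 73.
front: 17.5 × 4.889 = 85.56 → 86.
button band: 3 × 4.889 = 14.67 → 15.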